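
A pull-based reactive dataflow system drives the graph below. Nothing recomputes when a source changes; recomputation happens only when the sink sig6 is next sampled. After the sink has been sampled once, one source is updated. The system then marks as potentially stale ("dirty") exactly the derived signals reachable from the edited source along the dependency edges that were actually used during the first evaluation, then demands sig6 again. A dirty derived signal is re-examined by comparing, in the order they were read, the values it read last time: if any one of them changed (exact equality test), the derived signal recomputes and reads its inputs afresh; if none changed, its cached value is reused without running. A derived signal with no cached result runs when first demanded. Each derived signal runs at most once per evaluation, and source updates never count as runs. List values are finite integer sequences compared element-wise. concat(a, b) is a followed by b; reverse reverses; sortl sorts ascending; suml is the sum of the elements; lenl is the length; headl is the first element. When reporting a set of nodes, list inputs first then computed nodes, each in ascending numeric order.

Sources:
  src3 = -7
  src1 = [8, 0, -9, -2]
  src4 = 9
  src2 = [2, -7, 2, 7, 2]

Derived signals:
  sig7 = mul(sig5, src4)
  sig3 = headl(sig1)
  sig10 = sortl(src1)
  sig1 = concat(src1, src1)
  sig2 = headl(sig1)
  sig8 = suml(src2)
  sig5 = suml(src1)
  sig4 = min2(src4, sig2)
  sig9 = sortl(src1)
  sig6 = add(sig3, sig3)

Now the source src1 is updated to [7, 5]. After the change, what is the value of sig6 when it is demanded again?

New value of sig6: 14.

First evaluation (everything demanded from the output):
  sig1 = concat([8, 0, -9, -2], [8, 0, -9, -2]) = [8, 0, -9, -2, 8, 0, -9, -2]
  sig3 = headl([8, 0, -9, -2, 8, 0, -9, -2]) = 8
  sig6 = add(8, 8) = 16

Propagation after the edit:
  sig1: runs — src1 [8, 0, -9, -2]->[7, 5]; src1 [8, 0, -9, -2]->[7, 5]; result [7, 5, 7, 5].
  sig3: runs — sig1 [8, 0, -9, -2, 8, 0, -9, -2]->[7, 5, 7, 5]; result 7.
  sig6: runs — sig3 8->7; sig3 8->7; result 14.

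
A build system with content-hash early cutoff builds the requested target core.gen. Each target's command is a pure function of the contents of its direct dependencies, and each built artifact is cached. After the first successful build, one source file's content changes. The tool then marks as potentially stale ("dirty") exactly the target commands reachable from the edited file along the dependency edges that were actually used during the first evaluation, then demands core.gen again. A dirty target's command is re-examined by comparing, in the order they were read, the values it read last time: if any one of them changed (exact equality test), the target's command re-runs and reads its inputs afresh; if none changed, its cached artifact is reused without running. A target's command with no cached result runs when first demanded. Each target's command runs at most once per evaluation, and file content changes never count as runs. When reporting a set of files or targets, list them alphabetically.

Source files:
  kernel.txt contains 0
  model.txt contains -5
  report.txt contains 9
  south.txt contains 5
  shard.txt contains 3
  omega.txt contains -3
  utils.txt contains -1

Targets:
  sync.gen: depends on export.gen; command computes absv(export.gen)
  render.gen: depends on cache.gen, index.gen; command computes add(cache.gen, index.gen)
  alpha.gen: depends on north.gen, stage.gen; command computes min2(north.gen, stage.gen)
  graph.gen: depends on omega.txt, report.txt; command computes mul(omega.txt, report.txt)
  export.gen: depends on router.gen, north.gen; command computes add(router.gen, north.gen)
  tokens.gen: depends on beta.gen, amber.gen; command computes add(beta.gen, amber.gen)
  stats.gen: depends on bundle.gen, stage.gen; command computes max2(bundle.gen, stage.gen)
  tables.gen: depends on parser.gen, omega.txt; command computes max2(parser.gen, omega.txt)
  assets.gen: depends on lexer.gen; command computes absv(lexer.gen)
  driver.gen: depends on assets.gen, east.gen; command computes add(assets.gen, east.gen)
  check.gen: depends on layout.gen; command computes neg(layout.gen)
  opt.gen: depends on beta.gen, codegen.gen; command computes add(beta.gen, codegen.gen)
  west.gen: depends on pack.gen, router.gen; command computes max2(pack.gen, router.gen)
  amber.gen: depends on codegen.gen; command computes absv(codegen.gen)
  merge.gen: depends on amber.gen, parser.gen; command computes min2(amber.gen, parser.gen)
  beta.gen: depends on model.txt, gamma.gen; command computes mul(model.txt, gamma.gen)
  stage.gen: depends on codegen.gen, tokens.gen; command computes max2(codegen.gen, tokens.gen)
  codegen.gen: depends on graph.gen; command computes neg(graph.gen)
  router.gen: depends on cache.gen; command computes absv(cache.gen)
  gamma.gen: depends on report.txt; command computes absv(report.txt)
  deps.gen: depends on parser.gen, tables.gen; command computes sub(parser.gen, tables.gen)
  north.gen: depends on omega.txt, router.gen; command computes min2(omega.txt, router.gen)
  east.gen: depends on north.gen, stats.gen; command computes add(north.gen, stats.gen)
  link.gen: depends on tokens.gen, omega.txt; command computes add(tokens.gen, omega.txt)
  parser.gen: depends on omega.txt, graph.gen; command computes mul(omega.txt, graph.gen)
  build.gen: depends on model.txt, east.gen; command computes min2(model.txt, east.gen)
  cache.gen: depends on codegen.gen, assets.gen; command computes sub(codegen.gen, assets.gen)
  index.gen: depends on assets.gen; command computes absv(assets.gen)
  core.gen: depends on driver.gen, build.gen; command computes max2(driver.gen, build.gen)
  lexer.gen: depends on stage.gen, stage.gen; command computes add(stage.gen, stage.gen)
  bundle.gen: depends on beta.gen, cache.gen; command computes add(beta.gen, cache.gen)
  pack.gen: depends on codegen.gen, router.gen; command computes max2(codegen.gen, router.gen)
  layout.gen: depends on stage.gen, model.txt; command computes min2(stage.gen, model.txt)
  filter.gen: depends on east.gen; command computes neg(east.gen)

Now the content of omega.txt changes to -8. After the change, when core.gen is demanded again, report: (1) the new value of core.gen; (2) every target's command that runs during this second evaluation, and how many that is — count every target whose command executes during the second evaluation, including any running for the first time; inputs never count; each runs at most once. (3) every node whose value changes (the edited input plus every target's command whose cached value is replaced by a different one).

New value of core.gen: 208.
Target commands that run: amber.gen, assets.gen, build.gen, bundle.gen, cache.gen, codegen.gen, core.gen, driver.gen, east.gen, graph.gen, lexer.gen, north.gen, router.gen, stage.gen, stats.gen, tokens.gen — 16 in total.
Values that change: amber.gen, assets.gen, bundle.gen, cache.gen, codegen.gen, core.gen, driver.gen, east.gen, graph.gen, lexer.gen, north.gen, omega.txt, router.gen, stage.gen, stats.gen, tokens.gen.

First evaluation (everything demanded from the output):
  gamma.gen = absv(9) = 9
  beta.gen = mul(-5, 9) = -45
  graph.gen = mul(-3, 9) = -27
  codegen.gen = neg(-27) = 27
  amber.gen = absv(27) = 27
  tokens.gen = add(-45, 27) = -18
  stage.gen = max2(27, -18) = 27
  lexer.gen = add(27, 27) = 54
  assets.gen = absv(54) = 54
  cache.gen = sub(27, 54) = -27
  bundle.gen = add(-45, -27) = -72
  router.gen = absv(-27) = 27
  north.gen = min2(-3, 27) = -3
  stats.gen = max2(-72, 27) = 27
  east.gen = add(-3, 27) = 24
  build.gen = min2(-5, 24) = -5
  driver.gen = add(54, 24) = 78
  core.gen = max2(78, -5) = 78

Propagation after the edit:
  graph.gen: runs — omega.txt -3->-8; result -72.
  codegen.gen: runs — graph.gen -27->-72; result 72.
  amber.gen: runs — codegen.gen 27->72; result 72.
  tokens.gen: runs — amber.gen 27->72; result 27.
  stage.gen: runs — codegen.gen 27->72; tokens.gen -18->27; result 72.
  lexer.gen: runs — stage.gen 27->72; stage.gen 27->72; result 144.
  assets.gen: runs — lexer.gen 54->144; result 144.
  cache.gen: runs — codegen.gen 27->72; assets.gen 54->144; result -72.
  bundle.gen: runs — cache.gen -27->-72; result -117.
  router.gen: runs — cache.gen -27->-72; result 72.
  north.gen: runs — omega.txt -3->-8; router.gen 27->72; result -8.
  stats.gen: runs — bundle.gen -72->-117; stage.gen 27->72; result 72.
  east.gen: runs — north.gen -3->-8; stats.gen 27->72; result 64.
  build.gen: runs — east.gen 24->64; result -5 (same value as before).
  driver.gen: runs — assets.gen 54->144; east.gen 24->64; result 208.
  core.gen: runs — driver.gen 78->208; result 208.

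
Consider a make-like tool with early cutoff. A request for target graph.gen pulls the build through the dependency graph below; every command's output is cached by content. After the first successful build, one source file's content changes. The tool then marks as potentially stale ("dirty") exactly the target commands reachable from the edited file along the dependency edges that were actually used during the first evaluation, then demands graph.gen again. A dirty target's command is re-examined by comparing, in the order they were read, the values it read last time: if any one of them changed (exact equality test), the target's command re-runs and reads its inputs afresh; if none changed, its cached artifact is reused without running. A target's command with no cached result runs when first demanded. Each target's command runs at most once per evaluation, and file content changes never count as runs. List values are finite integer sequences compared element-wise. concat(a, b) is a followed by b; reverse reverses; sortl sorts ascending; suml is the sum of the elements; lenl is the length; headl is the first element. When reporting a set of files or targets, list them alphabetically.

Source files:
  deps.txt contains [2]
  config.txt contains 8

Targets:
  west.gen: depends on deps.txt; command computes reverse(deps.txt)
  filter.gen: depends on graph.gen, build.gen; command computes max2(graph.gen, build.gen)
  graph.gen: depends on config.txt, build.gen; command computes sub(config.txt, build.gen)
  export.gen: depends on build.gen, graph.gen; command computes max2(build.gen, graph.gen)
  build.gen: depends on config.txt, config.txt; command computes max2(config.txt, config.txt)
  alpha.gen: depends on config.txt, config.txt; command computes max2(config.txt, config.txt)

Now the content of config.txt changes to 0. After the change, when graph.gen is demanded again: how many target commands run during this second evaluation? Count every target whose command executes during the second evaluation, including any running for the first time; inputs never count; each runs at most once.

2 target commands run: build.gen, graph.gen.

First demand of the output computes:
  build.gen = max2(8, 8) = 8
  graph.gen = sub(8, 8) = 0

After the edit, cleaning proceeds:
  build.gen: a read changed (config.txt 8->0; config.txt 8->0) — executes, giving 0.
  graph.gen: a read changed (config.txt 8->0; build.gen 8->0) — executes, giving 0 — identical to its old value.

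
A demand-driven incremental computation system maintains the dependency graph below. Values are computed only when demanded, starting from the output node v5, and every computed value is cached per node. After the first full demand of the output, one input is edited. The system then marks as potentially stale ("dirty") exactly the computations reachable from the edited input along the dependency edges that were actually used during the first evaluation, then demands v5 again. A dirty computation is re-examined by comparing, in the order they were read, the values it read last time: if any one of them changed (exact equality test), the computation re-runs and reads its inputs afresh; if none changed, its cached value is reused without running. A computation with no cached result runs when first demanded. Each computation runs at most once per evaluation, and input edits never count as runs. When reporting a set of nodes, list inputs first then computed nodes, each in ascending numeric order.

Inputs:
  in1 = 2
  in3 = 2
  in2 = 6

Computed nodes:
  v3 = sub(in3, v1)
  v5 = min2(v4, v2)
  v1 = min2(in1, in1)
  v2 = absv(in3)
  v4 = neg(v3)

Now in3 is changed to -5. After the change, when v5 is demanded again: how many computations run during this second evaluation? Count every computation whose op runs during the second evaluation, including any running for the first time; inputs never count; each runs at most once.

Computations that run: v2, v3, v4, v5 — 4 in total.

First evaluation (everything demanded from the output):
  v1 = min2(2, 2) = 2
  v2 = absv(2) = 2
  v3 = sub(2, 2) = 0
  v4 = neg(0) = 0
  v5 = min2(0, 2) = 0

Propagation after the edit:
  v2: runs — in3 2->-5; result 5.
  v3: runs — in3 2->-5; result -7.
  v4: runs — v3 0->-7; result 7.
  v5: runs — v4 0->7; v2 2->5; result 5.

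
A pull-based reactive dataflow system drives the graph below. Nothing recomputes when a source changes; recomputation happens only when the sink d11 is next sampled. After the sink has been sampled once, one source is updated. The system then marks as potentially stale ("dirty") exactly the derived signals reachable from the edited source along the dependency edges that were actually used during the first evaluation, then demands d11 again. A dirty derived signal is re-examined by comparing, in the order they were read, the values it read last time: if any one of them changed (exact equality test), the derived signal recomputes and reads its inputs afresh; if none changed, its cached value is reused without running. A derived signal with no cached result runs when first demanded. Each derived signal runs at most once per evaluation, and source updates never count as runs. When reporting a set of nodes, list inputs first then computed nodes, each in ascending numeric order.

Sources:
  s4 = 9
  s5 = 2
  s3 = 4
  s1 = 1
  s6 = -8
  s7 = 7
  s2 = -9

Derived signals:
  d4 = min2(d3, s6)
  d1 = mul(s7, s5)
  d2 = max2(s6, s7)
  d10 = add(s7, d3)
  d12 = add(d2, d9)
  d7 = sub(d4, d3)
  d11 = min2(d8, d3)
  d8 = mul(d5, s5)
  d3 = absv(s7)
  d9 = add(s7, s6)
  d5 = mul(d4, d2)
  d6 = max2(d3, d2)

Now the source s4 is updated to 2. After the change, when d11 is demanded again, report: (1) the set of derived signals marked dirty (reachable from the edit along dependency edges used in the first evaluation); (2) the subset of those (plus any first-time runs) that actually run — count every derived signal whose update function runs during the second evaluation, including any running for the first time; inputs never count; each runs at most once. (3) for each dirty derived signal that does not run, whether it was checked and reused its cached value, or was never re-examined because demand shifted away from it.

Marked dirty: none.
Derived signals that run: none — 0 in total.
Every dirty derived signal ran.
Key observation: s4 is never demanded by the output, so the edit triggers no recomputation at all.

First evaluation (everything demanded from the output):
  d2 = max2(-8, 7) = 7
  d3 = absv(7) = 7
  d4 = min2(7, -8) = -8
  d5 = mul(-8, 7) = -56
  d8 = mul(-56, 2) = -112
  d11 = min2(-112, 7) = -112

Propagation after the edit:
  s4 feeds no computation that the output demands — nothing is marked dirty and nothing runs.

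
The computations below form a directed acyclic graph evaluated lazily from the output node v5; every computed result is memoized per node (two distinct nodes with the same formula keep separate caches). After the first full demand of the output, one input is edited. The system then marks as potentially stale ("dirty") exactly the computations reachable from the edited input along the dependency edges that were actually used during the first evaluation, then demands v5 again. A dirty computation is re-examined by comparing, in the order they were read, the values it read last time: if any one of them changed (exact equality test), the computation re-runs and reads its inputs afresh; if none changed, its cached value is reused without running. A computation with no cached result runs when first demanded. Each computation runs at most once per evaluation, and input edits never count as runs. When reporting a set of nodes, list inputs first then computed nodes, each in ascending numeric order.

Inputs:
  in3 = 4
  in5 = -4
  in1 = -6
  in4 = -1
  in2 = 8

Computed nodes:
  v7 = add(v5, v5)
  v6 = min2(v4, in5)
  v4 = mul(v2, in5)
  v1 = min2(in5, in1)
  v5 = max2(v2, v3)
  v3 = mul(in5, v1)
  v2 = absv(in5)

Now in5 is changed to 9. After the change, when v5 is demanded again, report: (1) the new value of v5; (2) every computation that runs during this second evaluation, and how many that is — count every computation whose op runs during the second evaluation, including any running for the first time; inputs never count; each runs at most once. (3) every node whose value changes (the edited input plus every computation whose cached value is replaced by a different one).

Demanding v5 again yields 9.
4 computations run: v1, v2, v3, v5.
The nodes whose values change: in5, v2, v3, v5.

First demand of the output computes:
  v1 = min2(-4, -6) = -6
  v2 = absv(-4) = 4
  v3 = mul(-4, -6) = 24
  v5 = max2(4, 24) = 24

After the edit, cleaning proceeds:
  v1: a read changed (in5 -4->9) — executes, giving -6 — identical to its old value.
  v2: a read changed (in5 -4->9) — executes, giving 9.
  v3: a read changed (in5 -4->9) — executes, giving -54.
  v5: a read changed (v2 4->9; v3 24->-54) — executes, giving 9.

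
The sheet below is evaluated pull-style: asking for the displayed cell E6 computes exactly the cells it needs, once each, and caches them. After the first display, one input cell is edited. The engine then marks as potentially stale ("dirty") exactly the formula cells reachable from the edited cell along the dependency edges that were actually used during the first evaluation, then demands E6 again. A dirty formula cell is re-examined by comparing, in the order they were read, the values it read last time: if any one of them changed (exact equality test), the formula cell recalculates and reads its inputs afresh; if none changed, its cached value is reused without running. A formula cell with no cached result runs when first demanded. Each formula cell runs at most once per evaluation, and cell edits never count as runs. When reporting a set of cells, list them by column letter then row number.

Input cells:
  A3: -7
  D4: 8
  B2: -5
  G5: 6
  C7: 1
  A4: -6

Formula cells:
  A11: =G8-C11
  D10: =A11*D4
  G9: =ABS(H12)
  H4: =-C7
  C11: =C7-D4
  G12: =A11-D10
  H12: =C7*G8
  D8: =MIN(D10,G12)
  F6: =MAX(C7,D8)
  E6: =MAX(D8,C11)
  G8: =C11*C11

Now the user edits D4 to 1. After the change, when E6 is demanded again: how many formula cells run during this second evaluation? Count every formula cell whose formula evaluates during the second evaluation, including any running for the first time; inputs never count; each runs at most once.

7 formula cells run: A11, C11, D8, D10, E6, G8, G12.

First demand of the output computes:
  C11 = 1 - 8 = -7
  G8 = -7 * -7 = 49
  A11 = 49 - -7 = 56
  D10 = 56 * 8 = 448
  G12 = 56 - 448 = -392
  D8 = MIN(448, -392) = -392
  E6 = MAX(-392, -7) = -7

After the edit, cleaning proceeds:
  C11: a read changed (D4 8->1) — executes, giving 0.
  G8: a read changed (C11 -7->0; C11 -7->0) — executes, giving 0.
  A11: a read changed (G8 49->0; C11 -7->0) — executes, giving 0.
  D10: a read changed (A11 56->0; D4 8->1) — executes, giving 0.
  G12: a read changed (A11 56->0; D10 448->0) — executes, giving 0.
  D8: a read changed (D10 448->0; G12 -392->0) — executes, giving 0.
  E6: a read changed (D8 -392->0; C11 -7->0) — executes, giving 0.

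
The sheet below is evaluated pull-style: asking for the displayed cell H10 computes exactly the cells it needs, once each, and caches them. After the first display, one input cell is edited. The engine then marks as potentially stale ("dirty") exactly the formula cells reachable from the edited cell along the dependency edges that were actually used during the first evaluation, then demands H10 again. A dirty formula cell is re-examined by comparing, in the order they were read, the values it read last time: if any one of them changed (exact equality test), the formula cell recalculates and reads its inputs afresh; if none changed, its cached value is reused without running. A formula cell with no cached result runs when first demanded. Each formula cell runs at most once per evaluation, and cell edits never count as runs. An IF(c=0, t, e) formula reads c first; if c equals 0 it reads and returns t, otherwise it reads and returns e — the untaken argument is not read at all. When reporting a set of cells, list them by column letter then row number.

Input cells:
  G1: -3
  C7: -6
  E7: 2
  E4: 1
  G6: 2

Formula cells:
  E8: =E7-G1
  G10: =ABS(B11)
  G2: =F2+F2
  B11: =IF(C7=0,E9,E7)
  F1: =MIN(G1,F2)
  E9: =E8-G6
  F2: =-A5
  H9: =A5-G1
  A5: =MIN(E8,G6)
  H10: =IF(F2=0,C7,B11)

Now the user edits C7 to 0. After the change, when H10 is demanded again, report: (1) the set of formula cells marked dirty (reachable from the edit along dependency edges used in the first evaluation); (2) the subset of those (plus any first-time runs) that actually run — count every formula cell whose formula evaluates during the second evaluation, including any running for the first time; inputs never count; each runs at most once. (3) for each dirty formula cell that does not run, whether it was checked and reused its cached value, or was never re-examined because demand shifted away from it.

The edit dirties: B11, H10.
3 formula cells run: B11, E9, H10.
No dirty formula cell escaped a run.
Note the branch switch — E9 had no cache and runs now for the first time.

First demand of the output computes:
  B11 = IF(C7=0: C7=-6 -> else branch E7) = 2
  E8 = 2 - -3 = 5
  A5 = MIN(5, 2) = 2
  F2 = -(2) = -2
  H10 = IF(F2=0: F2=-2 -> else branch B11) = 2

After the edit, cleaning proceeds:
  E9: had never run; runs now, result 3.
  B11: a read changed (C7 -6->0) — executes, giving 3.
  H10: a read changed (B11 2->3) — executes, giving 3.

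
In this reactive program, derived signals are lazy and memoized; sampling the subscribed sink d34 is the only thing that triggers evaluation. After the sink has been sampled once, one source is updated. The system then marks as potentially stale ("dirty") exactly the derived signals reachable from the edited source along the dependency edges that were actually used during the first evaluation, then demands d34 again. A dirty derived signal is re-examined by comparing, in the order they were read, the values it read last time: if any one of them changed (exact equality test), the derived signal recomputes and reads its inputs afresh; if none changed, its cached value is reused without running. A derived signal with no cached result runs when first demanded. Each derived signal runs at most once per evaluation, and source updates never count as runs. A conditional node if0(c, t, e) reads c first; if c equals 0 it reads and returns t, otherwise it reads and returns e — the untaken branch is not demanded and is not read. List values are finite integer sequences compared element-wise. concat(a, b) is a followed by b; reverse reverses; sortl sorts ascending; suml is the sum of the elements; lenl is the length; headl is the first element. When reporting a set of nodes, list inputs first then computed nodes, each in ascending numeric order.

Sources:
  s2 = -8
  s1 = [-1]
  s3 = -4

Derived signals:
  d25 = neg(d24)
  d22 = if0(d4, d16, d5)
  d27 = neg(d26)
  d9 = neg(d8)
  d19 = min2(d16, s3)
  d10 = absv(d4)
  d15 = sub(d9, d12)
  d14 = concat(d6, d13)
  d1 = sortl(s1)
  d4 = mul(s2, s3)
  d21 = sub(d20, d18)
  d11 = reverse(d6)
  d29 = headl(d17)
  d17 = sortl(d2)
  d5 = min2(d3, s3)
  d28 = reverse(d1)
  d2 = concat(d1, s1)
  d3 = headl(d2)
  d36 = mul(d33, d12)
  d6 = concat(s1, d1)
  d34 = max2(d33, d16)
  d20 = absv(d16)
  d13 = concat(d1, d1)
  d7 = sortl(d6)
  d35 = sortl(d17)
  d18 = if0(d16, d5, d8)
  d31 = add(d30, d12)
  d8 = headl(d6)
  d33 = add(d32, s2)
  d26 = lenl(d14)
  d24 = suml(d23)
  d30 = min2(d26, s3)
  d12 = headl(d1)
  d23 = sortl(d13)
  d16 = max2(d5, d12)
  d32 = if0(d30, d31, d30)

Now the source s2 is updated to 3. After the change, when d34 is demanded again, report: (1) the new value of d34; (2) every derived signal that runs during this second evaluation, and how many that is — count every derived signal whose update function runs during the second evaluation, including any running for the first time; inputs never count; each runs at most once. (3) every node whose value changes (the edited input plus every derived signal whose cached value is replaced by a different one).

First demand of the output computes:
  d1 = sortl([-1]) = [-1]
  d2 = concat([-1], [-1]) = [-1, -1]
  d3 = headl([-1, -1]) = -1
  d5 = min2(-1, -4) = -4
  d6 = concat([-1], [-1]) = [-1, -1]
  d12 = headl([-1]) = -1
  d13 = concat([-1], [-1]) = [-1, -1]
  d14 = concat([-1, -1], [-1, -1]) = [-1, -1, -1, -1]
  d16 = max2(-4, -1) = -1
  d26 = lenl([-1, -1, -1, -1]) = 4
  d30 = min2(4, -4) = -4
  d32 = if0(d30=-4 -> else branch d30) = -4
  d33 = add(-4, -8) = -12
  d34 = max2(-12, -1) = -1

After the edit, cleaning proceeds:
  d33: a read changed (s2 -8->3) — executes, giving -1.
  d34: a read changed (d33 -12->-1) — executes, giving -1 — identical to its old value.

Demanding d34 again yields -1.
2 derived signals run: d33, d34.
The nodes whose values change: s2, d33.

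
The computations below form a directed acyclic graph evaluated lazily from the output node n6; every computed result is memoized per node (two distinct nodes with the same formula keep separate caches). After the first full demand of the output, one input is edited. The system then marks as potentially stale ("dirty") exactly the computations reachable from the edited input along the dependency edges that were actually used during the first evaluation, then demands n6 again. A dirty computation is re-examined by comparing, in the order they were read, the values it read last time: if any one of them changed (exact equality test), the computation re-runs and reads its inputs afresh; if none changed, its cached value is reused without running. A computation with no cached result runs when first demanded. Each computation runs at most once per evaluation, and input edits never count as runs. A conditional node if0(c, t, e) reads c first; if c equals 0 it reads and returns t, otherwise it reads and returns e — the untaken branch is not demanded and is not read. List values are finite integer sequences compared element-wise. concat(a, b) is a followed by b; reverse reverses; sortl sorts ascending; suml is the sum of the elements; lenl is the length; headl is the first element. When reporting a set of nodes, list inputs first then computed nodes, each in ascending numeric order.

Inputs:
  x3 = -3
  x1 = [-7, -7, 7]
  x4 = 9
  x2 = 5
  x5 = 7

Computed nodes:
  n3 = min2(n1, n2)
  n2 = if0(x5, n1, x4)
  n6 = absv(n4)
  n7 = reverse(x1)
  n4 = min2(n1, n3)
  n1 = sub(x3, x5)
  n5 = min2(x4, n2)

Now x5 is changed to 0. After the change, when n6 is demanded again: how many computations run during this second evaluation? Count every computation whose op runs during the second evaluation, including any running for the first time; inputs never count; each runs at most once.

First demand of the output computes:
  n1 = sub(-3, 7) = -10
  n2 = if0(x5=7 -> else branch x4) = 9
  n3 = min2(-10, 9) = -10
  n4 = min2(-10, -10) = -10
  n6 = absv(-10) = 10

After the edit, cleaning proceeds:
  n1: a read changed (x5 7->0) — executes, giving -3.
  n2: a read changed (x5 7->0) — executes, giving -3.
  n3: a read changed (n1 -10->-3; n2 9->-3) — executes, giving -3.
  n4: a read changed (n1 -10->-3; n3 -10->-3) — executes, giving -3.
  n6: a read changed (n4 -10->-3) — executes, giving 3.

5 computations run: n1, n2, n3, n4, n6.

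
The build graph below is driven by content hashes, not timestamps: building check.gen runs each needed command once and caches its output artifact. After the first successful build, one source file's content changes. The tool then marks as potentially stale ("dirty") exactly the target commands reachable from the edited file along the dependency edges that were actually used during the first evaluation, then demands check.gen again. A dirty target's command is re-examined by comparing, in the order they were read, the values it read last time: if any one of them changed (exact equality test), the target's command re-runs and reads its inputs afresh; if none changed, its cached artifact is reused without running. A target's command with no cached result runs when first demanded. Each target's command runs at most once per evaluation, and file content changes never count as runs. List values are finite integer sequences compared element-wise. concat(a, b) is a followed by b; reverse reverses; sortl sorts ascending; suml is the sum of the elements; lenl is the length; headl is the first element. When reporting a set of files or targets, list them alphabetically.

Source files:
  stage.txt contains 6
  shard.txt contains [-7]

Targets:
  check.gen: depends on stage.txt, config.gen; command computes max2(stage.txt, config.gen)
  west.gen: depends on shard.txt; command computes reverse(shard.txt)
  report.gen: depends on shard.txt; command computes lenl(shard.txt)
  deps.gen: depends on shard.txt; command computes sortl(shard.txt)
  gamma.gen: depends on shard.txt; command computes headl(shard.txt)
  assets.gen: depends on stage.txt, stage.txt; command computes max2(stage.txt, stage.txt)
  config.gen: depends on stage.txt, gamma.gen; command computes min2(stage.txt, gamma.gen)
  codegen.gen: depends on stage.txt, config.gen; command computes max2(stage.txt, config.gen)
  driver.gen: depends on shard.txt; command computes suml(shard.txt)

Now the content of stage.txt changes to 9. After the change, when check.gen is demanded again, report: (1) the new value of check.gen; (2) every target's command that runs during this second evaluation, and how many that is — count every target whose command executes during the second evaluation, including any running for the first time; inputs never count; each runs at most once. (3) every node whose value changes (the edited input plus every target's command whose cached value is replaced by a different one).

check.gen now evaluates to 9.
Run set: check.gen, config.gen (2 run).
Changed values: check.gen, stage.txt.

Initial pass — values computed on the first demand:
  gamma.gen = headl([-7]) = -7
  config.gen = min2(6, -7) = -7
  check.gen = max2(6, -7) = 6

Second demand — change propagation:
  config.gen: re-runs because stage.txt 6->9; new result -7 (unchanged).
  check.gen: re-runs because stage.txt 6->9; new result 9.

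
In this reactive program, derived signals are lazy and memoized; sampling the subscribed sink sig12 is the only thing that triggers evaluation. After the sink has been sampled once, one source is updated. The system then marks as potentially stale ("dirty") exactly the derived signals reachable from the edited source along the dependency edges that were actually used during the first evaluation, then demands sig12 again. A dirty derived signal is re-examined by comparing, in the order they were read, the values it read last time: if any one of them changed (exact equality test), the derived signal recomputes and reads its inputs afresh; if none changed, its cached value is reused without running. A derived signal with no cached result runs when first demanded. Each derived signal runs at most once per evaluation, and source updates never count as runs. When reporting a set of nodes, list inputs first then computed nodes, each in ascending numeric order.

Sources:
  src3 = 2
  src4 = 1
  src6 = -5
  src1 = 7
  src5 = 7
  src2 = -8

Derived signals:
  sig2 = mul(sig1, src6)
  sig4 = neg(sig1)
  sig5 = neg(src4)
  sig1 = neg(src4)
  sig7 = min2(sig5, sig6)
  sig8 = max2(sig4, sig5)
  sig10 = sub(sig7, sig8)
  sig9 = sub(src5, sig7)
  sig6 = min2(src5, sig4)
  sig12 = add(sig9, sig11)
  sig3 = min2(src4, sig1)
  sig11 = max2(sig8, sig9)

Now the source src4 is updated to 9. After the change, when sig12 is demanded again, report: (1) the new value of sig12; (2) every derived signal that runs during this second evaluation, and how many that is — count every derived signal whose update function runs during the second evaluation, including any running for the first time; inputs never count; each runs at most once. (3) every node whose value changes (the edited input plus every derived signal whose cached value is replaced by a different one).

First demand of the output computes:
  sig1 = neg(1) = -1
  sig4 = neg(-1) = 1
  sig5 = neg(1) = -1
  sig6 = min2(7, 1) = 1
  sig7 = min2(-1, 1) = -1
  sig8 = max2(1, -1) = 1
  sig9 = sub(7, -1) = 8
  sig11 = max2(1, 8) = 8
  sig12 = add(8, 8) = 16

After the edit, cleaning proceeds:
  sig1: a read changed (src4 1->9) — executes, giving -9.
  sig4: a read changed (sig1 -1->-9) — executes, giving 9.
  sig5: a read changed (src4 1->9) — executes, giving -9.
  sig6: a read changed (sig4 1->9) — executes, giving 7.
  sig7: a read changed (sig5 -1->-9; sig6 1->7) — executes, giving -9.
  sig8: a read changed (sig4 1->9; sig5 -1->-9) — executes, giving 9.
  sig9: a read changed (sig7 -1->-9) — executes, giving 16.
  sig11: a read changed (sig8 1->9; sig9 8->16) — executes, giving 16.
  sig12: a read changed (sig9 8->16; sig11 8->16) — executes, giving 32.

Demanding sig12 again yields 32.
9 derived signals run: sig1, sig4, sig5, sig6, sig7, sig8, sig9, sig11, sig12.
The nodes whose values change: src4, sig1, sig4, sig5, sig6, sig7, sig8, sig9, sig11, sig12.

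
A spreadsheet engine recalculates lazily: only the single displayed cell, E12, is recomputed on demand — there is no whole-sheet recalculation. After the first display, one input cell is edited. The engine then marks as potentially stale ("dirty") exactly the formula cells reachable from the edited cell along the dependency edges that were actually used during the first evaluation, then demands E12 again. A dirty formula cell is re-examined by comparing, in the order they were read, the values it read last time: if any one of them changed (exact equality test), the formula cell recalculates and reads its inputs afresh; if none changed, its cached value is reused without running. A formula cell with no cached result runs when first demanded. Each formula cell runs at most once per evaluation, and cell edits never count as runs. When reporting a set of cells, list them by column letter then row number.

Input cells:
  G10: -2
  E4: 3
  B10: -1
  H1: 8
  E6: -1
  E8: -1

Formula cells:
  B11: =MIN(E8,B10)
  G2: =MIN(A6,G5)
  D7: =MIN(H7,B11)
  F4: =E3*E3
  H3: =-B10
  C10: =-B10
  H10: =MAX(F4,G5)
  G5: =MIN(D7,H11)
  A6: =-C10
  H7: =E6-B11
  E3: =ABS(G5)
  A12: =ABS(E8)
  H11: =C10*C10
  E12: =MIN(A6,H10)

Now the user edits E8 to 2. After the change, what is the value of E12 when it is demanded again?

First evaluation (everything demanded from the output):
  B11 = MIN(-1, -1) = -1
  C10 = -(-1) = 1
  A6 = -(1) = -1
  H7 = -1 - -1 = 0
  D7 = MIN(0, -1) = -1
  H11 = 1 * 1 = 1
  G5 = MIN(-1, 1) = -1
  E3 = ABS(-1) = 1
  F4 = 1 * 1 = 1
  H10 = MAX(1, -1) = 1
  E12 = MIN(-1, 1) = -1

Propagation after the edit:
  B11: runs — E8 -1->2; result -1 (same value as before).
  H7: checked — values it read are unchanged (E6 unchanged, B11 unchanged); reused cached 0 without running.
  D7: checked — values it read are unchanged (H7 unchanged, B11 unchanged); reused cached -1 without running.
  G5: checked — values it read are unchanged (D7 unchanged, H11 unchanged); reused cached -1 without running.
  E3: checked — values it read are unchanged (G5 unchanged); reused cached 1 without running.
  F4: checked — values it read are unchanged (E3 unchanged, E3 unchanged); reused cached 1 without running.
  H10: checked — values it read are unchanged (F4 unchanged, G5 unchanged); reused cached 1 without running.
  E12: checked — values it read are unchanged (A6 unchanged, H10 unchanged); reused cached -1 without running.

Key observation: the change is absorbed at B11 — it re-runs but produces the same value, and the output's value is unchanged.

New value of E12: -1.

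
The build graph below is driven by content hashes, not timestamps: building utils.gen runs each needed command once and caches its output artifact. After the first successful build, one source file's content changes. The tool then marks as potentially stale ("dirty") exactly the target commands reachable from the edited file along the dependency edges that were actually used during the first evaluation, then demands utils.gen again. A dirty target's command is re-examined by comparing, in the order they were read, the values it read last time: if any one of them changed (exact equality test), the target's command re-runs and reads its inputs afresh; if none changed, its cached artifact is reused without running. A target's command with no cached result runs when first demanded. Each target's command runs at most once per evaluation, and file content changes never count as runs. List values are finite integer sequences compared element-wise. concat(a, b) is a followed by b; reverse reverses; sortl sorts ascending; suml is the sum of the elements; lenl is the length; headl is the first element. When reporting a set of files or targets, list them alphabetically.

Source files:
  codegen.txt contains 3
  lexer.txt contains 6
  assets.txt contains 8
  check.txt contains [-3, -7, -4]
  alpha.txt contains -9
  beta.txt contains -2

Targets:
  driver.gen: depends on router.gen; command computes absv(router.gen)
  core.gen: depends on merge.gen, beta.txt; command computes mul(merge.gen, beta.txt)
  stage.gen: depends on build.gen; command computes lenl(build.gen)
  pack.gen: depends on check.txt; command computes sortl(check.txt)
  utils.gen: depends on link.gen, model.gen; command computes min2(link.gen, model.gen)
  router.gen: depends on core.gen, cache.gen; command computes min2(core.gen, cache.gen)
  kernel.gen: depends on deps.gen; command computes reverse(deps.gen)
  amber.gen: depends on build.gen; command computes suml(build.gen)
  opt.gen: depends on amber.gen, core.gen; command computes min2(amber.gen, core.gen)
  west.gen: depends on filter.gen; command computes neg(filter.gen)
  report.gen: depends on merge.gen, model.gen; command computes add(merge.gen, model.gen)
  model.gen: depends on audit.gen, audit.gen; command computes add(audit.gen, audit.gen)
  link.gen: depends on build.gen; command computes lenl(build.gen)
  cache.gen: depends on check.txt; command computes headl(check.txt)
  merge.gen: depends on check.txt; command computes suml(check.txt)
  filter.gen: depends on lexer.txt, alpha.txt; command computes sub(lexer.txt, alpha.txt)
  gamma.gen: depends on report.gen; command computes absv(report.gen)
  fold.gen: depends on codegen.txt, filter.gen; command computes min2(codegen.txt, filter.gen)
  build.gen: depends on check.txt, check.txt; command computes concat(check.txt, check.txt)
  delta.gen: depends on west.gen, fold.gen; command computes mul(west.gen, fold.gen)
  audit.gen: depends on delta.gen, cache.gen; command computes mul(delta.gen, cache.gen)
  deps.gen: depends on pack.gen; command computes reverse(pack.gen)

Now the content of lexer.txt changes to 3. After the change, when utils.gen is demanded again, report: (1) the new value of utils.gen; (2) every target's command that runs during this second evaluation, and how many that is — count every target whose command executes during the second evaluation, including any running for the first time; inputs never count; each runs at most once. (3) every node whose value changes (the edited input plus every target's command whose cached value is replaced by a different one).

Initial pass — values computed on the first demand:
  build.gen = concat([-3, -7, -4], [-3, -7, -4]) = [-3, -7, -4, -3, -7, -4]
  cache.gen = headl([-3, -7, -4]) = -3
  filter.gen = sub(6, -9) = 15
  fold.gen = min2(3, 15) = 3
  link.gen = lenl([-3, -7, -4, -3, -7, -4]) = 6
  west.gen = neg(15) = -15
  delta.gen = mul(-15, 3) = -45
  audit.gen = mul(-45, -3) = 135
  model.gen = add(135, 135) = 270
  utils.gen = min2(6, 270) = 6

Second demand — change propagation:
  filter.gen: re-runs because lexer.txt 6->3; new result 12.
  fold.gen: re-runs because filter.gen 15->12; new result 3 (unchanged).
  west.gen: re-runs because filter.gen 15->12; new result -12.
  delta.gen: re-runs because west.gen -15->-12; new result -36.
  audit.gen: re-runs because delta.gen -45->-36; new result 108.
  model.gen: re-runs because audit.gen 135->108; audit.gen 135->108; new result 216.
  utils.gen: re-runs because model.gen 270->216; new result 6 (unchanged).

utils.gen now evaluates to 6.
Run set: audit.gen, delta.gen, filter.gen, fold.gen, model.gen, utils.gen, west.gen (7 run).
Changed values: audit.gen, delta.gen, filter.gen, lexer.txt, model.gen, west.gen.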